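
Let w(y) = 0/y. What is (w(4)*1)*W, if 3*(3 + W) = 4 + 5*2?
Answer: 0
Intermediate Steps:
w(y) = 0
W = 5/3 (W = -3 + (4 + 5*2)/3 = -3 + (4 + 10)/3 = -3 + (⅓)*14 = -3 + 14/3 = 5/3 ≈ 1.6667)
(w(4)*1)*W = (0*1)*(5/3) = 0*(5/3) = 0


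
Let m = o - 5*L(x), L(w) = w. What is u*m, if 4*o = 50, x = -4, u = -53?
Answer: -3445/2 ≈ -1722.5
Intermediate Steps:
o = 25/2 (o = (¼)*50 = 25/2 ≈ 12.500)
m = 65/2 (m = 25/2 - 5*(-4) = 25/2 + 20 = 65/2 ≈ 32.500)
u*m = -53*65/2 = -3445/2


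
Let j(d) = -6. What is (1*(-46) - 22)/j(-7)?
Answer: 34/3 ≈ 11.333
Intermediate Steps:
(1*(-46) - 22)/j(-7) = (1*(-46) - 22)/(-6) = (-46 - 22)*(-⅙) = -68*(-⅙) = 34/3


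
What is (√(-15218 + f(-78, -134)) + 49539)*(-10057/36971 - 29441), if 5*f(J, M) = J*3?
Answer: -53921877223452/36971 - 2176946536*I*√95405/184855 ≈ -1.4585e+9 - 3.6375e+6*I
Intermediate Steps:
f(J, M) = 3*J/5 (f(J, M) = (J*3)/5 = (3*J)/5 = 3*J/5)
(√(-15218 + f(-78, -134)) + 49539)*(-10057/36971 - 29441) = (√(-15218 + (⅗)*(-78)) + 49539)*(-10057/36971 - 29441) = (√(-15218 - 234/5) + 49539)*(-10057*1/36971 - 29441) = (√(-76324/5) + 49539)*(-10057/36971 - 29441) = (2*I*√95405/5 + 49539)*(-1088473268/36971) = (49539 + 2*I*√95405/5)*(-1088473268/36971) = -53921877223452/36971 - 2176946536*I*√95405/184855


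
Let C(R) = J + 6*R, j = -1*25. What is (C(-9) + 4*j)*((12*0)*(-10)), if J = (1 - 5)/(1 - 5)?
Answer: 0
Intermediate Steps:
j = -25
J = 1 (J = -4/(-4) = -4*(-1/4) = 1)
C(R) = 1 + 6*R
(C(-9) + 4*j)*((12*0)*(-10)) = ((1 + 6*(-9)) + 4*(-25))*((12*0)*(-10)) = ((1 - 54) - 100)*(0*(-10)) = (-53 - 100)*0 = -153*0 = 0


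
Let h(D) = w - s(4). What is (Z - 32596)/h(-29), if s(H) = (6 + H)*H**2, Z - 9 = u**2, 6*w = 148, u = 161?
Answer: 9999/203 ≈ 49.256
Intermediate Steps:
w = 74/3 (w = (1/6)*148 = 74/3 ≈ 24.667)
Z = 25930 (Z = 9 + 161**2 = 9 + 25921 = 25930)
s(H) = H**2*(6 + H)
h(D) = -406/3 (h(D) = 74/3 - 4**2*(6 + 4) = 74/3 - 16*10 = 74/3 - 1*160 = 74/3 - 160 = -406/3)
(Z - 32596)/h(-29) = (25930 - 32596)/(-406/3) = -6666*(-3/406) = 9999/203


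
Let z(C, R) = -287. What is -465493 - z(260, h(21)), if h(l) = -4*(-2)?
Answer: -465206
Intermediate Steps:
h(l) = 8
-465493 - z(260, h(21)) = -465493 - 1*(-287) = -465493 + 287 = -465206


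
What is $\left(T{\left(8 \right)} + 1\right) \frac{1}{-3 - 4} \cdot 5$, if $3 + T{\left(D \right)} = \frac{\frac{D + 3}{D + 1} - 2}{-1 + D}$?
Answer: $\frac{95}{63} \approx 1.5079$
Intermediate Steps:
$T{\left(D \right)} = -3 + \frac{-2 + \frac{3 + D}{1 + D}}{-1 + D}$ ($T{\left(D \right)} = -3 + \frac{\frac{D + 3}{D + 1} - 2}{-1 + D} = -3 + \frac{\frac{3 + D}{1 + D} - 2}{-1 + D} = -3 + \frac{-2 + \frac{3 + D}{1 + D}}{-1 + D}$)
$\left(T{\left(8 \right)} + 1\right) \frac{1}{-3 - 4} \cdot 5 = \left(\frac{-4 - 24}{1 + 8} + 1\right) \frac{1}{-3 - 4} \cdot 5 = \left(\frac{-4 - 24}{9} + 1\right) \frac{1}{-7} \cdot 5 = \left(\frac{1}{9} \left(-28\right) + 1\right) \left(\left(- \frac{1}{7}\right) 5\right) = \left(- \frac{28}{9} + 1\right) \left(- \frac{5}{7}\right) = \left(- \frac{19}{9}\right) \left(- \frac{5}{7}\right) = \frac{95}{63}$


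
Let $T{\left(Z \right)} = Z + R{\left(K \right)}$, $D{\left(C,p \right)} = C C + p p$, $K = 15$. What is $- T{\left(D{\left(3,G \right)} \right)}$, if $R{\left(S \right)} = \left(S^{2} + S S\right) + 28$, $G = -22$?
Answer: $-971$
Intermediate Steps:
$D{\left(C,p \right)} = C^{2} + p^{2}$
$R{\left(S \right)} = 28 + 2 S^{2}$ ($R{\left(S \right)} = \left(S^{2} + S^{2}\right) + 28 = 2 S^{2} + 28 = 28 + 2 S^{2}$)
$T{\left(Z \right)} = 478 + Z$ ($T{\left(Z \right)} = Z + \left(28 + 2 \cdot 15^{2}\right) = Z + \left(28 + 2 \cdot 225\right) = Z + \left(28 + 450\right) = Z + 478 = 478 + Z$)
$- T{\left(D{\left(3,G \right)} \right)} = - (478 + \left(3^{2} + \left(-22\right)^{2}\right)) = - (478 + \left(9 + 484\right)) = - (478 + 493) = \left(-1\right) 971 = -971$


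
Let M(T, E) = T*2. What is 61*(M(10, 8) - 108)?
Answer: -5368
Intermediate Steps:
M(T, E) = 2*T
61*(M(10, 8) - 108) = 61*(2*10 - 108) = 61*(20 - 108) = 61*(-88) = -5368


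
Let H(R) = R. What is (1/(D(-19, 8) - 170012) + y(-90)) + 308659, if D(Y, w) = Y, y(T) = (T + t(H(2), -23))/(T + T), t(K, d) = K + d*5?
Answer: 3148907411111/10201860 ≈ 3.0866e+5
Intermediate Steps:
t(K, d) = K + 5*d
y(T) = (-113 + T)/(2*T) (y(T) = (T + (2 + 5*(-23)))/(T + T) = (T + (2 - 115))/((2*T)) = (T - 113)*(1/(2*T)) = (-113 + T)*(1/(2*T)) = (-113 + T)/(2*T))
(1/(D(-19, 8) - 170012) + y(-90)) + 308659 = (1/(-19 - 170012) + (½)*(-113 - 90)/(-90)) + 308659 = (1/(-170031) + (½)*(-1/90)*(-203)) + 308659 = (-1/170031 + 203/180) + 308659 = 11505371/10201860 + 308659 = 3148907411111/10201860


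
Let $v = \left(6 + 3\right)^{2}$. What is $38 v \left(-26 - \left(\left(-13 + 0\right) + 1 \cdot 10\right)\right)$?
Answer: $-70794$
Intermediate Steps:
$v = 81$ ($v = 9^{2} = 81$)
$38 v \left(-26 - \left(\left(-13 + 0\right) + 1 \cdot 10\right)\right) = 38 \cdot 81 \left(-26 - \left(\left(-13 + 0\right) + 1 \cdot 10\right)\right) = 3078 \left(-26 - \left(-13 + 10\right)\right) = 3078 \left(-26 - -3\right) = 3078 \left(-26 + 3\right) = 3078 \left(-23\right) = -70794$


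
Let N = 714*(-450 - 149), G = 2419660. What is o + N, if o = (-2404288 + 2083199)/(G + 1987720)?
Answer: -1884975043769/4407380 ≈ -4.2769e+5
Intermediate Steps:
N = -427686 (N = 714*(-599) = -427686)
o = -321089/4407380 (o = (-2404288 + 2083199)/(2419660 + 1987720) = -321089/4407380 ≈ -0.072853)
o + N = -321089/4407380 - 427686 = -1884975043769/4407380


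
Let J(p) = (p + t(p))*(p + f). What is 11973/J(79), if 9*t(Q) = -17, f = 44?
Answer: 35919/28454 ≈ 1.2624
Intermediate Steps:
t(Q) = -17/9 (t(Q) = (1/9)*(-17) = -17/9)
J(p) = (44 + p)*(-17/9 + p) (J(p) = (p - 17/9)*(p + 44) = (-17/9 + p)*(44 + p) = (44 + p)*(-17/9 + p))
11973/J(79) = 11973/(-748/9 + 79**2 + (379/9)*79) = 11973/(-748/9 + 6241 + 29941/9) = 11973/(28454/3) = 11973*(3/28454) = 35919/28454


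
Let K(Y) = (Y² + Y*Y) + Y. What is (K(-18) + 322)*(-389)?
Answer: -370328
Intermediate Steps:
K(Y) = Y + 2*Y² (K(Y) = (Y² + Y²) + Y = 2*Y² + Y = Y + 2*Y²)
(K(-18) + 322)*(-389) = (-18*(1 + 2*(-18)) + 322)*(-389) = (-18*(1 - 36) + 322)*(-389) = (-18*(-35) + 322)*(-389) = (630 + 322)*(-389) = 952*(-389) = -370328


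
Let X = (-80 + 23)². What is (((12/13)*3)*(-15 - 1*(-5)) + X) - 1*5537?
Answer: -30104/13 ≈ -2315.7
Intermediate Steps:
X = 3249 (X = (-57)² = 3249)
(((12/13)*3)*(-15 - 1*(-5)) + X) - 1*5537 = (((12/13)*3)*(-15 - 1*(-5)) + 3249) - 1*5537 = (((12*(1/13))*3)*(-15 + 5) + 3249) - 5537 = (((12/13)*3)*(-10) + 3249) - 5537 = ((36/13)*(-10) + 3249) - 5537 = (-360/13 + 3249) - 5537 = 41877/13 - 5537 = -30104/13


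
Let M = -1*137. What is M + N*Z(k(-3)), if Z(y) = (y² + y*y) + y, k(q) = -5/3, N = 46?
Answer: 377/9 ≈ 41.889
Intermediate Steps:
M = -137
k(q) = -5/3 (k(q) = -5*⅓ = -5/3)
Z(y) = y + 2*y² (Z(y) = (y² + y²) + y = 2*y² + y = y + 2*y²)
M + N*Z(k(-3)) = -137 + 46*(-5*(1 + 2*(-5/3))/3) = -137 + 46*(-5*(1 - 10/3)/3) = -137 + 46*(-5/3*(-7/3)) = -137 + 46*(35/9) = -137 + 1610/9 = 377/9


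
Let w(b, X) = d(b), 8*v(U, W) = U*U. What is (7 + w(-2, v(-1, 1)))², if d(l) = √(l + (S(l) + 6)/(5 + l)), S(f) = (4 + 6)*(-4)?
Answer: 107/3 + 28*I*√30/3 ≈ 35.667 + 51.121*I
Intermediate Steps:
S(f) = -40 (S(f) = 10*(-4) = -40)
v(U, W) = U²/8 (v(U, W) = (U*U)/8 = U²/8)
d(l) = √(l - 34/(5 + l)) (d(l) = √(l + (-40 + 6)/(5 + l)) = √(l - 34/(5 + l)))
w(b, X) = √((-34 + b*(5 + b))/(5 + b))
(7 + w(-2, v(-1, 1)))² = (7 + √((-34 - 2*(5 - 2))/(5 - 2)))² = (7 + √((-34 - 2*3)/3))² = (7 + √((-34 - 6)/3))² = (7 + √((⅓)*(-40)))² = (7 + √(-40/3))² = (7 + 2*I*√30/3)²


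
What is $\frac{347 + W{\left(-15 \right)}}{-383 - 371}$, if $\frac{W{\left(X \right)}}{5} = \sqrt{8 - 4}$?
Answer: $- \frac{357}{754} \approx -0.47347$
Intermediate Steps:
$W{\left(X \right)} = 10$ ($W{\left(X \right)} = 5 \sqrt{8 - 4} = 5 \sqrt{4} = 5 \cdot 2 = 10$)
$\frac{347 + W{\left(-15 \right)}}{-383 - 371} = \frac{347 + 10}{-383 - 371} = \frac{357}{-754} = 357 \left(- \frac{1}{754}\right) = - \frac{357}{754}$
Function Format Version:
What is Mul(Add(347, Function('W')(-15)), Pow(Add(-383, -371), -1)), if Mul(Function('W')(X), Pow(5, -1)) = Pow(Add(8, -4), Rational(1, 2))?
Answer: Rational(-357, 754) ≈ -0.47347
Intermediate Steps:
Function('W')(X) = 10 (Function('W')(X) = Mul(5, Pow(Add(8, -4), Rational(1, 2))) = Mul(5, Pow(4, Rational(1, 2))) = Mul(5, 2) = 10)
Mul(Add(347, Function('W')(-15)), Pow(Add(-383, -371), -1)) = Mul(Add(347, 10), Pow(Add(-383, -371), -1)) = Mul(357, Pow(-754, -1)) = Mul(357, Rational(-1, 754)) = Rational(-357, 754)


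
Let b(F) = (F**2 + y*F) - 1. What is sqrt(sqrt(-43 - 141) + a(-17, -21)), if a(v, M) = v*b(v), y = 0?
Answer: sqrt(-4896 + 2*I*sqrt(46)) ≈ 0.0969 + 69.971*I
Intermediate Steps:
b(F) = -1 + F**2 (b(F) = (F**2 + 0*F) - 1 = (F**2 + 0) - 1 = F**2 - 1 = -1 + F**2)
a(v, M) = v*(-1 + v**2)
sqrt(sqrt(-43 - 141) + a(-17, -21)) = sqrt(sqrt(-43 - 141) + ((-17)**3 - 1*(-17))) = sqrt(sqrt(-184) + (-4913 + 17)) = sqrt(2*I*sqrt(46) - 4896) = sqrt(-4896 + 2*I*sqrt(46))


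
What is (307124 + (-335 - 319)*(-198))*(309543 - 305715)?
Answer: 1671366048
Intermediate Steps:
(307124 + (-335 - 319)*(-198))*(309543 - 305715) = (307124 - 654*(-198))*3828 = (307124 + 129492)*3828 = 436616*3828 = 1671366048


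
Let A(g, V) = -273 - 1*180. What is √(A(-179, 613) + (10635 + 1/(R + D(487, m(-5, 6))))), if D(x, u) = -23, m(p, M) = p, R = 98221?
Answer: √98183470329326/98198 ≈ 100.91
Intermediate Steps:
A(g, V) = -453 (A(g, V) = -273 - 180 = -453)
√(A(-179, 613) + (10635 + 1/(R + D(487, m(-5, 6))))) = √(-453 + (10635 + 1/(98221 - 23))) = √(-453 + (10635 + 1/98198)) = √(-453 + 1044335731/98198) = √(999852037/98198) = √98183470329326/98198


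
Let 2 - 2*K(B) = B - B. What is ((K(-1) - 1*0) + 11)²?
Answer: 144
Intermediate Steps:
K(B) = 1 (K(B) = 1 - (B - B)/2 = 1 - ½*0 = 1 + 0 = 1)
((K(-1) - 1*0) + 11)² = ((1 - 1*0) + 11)² = ((1 + 0) + 11)² = (1 + 11)² = 12² = 144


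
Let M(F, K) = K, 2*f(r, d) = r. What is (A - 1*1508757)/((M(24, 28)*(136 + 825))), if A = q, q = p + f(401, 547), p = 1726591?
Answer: 436069/53816 ≈ 8.1030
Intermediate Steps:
f(r, d) = r/2
q = 3453583/2 (q = 1726591 + (½)*401 = 1726591 + 401/2 = 3453583/2 ≈ 1.7268e+6)
A = 3453583/2 ≈ 1.7268e+6
(A - 1*1508757)/((M(24, 28)*(136 + 825))) = (3453583/2 - 1*1508757)/((28*(136 + 825))) = (3453583/2 - 1508757)/((28*961)) = (436069/2)/26908 = (436069/2)*(1/26908) = 436069/53816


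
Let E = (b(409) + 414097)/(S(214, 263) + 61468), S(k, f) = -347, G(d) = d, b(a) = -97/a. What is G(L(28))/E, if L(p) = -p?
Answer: -174989423/42341394 ≈ -4.1328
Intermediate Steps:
E = 169365576/24998489 (E = (-97/409 + 414097)/(-347 + 61468) = (-97*1/409 + 414097)/61121 = (-97/409 + 414097)*(1/61121) = (169365576/409)*(1/61121) = 169365576/24998489 ≈ 6.7750)
G(L(28))/E = (-1*28)/(169365576/24998489) = -28*24998489/169365576 = -174989423/42341394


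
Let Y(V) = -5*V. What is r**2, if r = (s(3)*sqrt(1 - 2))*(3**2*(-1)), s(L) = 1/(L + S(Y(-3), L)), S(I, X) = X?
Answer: -9/4 ≈ -2.2500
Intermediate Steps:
s(L) = 1/(2*L) (s(L) = 1/(L + L) = 1/(2*L))
r = -3*I/2 (r = (((1/2)/3)*sqrt(1 - 2))*(3**2*(-1)) = (((1/2)*(1/3))*sqrt(-1))*(9*(-1)) = (I/6)*(-9) = -3*I/2 ≈ -1.5*I)
r**2 = (-3*I/2)**2 = -9/4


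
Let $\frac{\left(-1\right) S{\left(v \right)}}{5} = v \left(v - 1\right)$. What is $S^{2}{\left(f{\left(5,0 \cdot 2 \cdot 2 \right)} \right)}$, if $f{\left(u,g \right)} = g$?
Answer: $0$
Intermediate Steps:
$S{\left(v \right)} = - 5 v \left(-1 + v\right)$ ($S{\left(v \right)} = - 5 v \left(v - 1\right) = - 5 v \left(-1 + v\right)$)
$S^{2}{\left(f{\left(5,0 \cdot 2 \cdot 2 \right)} \right)} = \left(5 \cdot 0 \cdot 2 \cdot 2 \left(1 - 0 \cdot 2 \cdot 2\right)\right)^{2} = \left(5 \cdot 0 \cdot 2 \left(1 - 0 \cdot 2\right)\right)^{2} = \left(5 \cdot 0 \left(1 - 0\right)\right)^{2} = \left(5 \cdot 0 \left(1 + 0\right)\right)^{2} = \left(5 \cdot 0 \cdot 1\right)^{2} = 0^{2} = 0$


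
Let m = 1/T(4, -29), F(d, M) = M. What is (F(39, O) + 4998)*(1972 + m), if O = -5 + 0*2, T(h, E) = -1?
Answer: 9841203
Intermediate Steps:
O = -5 (O = -5 + 0 = -5)
m = -1 (m = 1/(-1) = -1)
(F(39, O) + 4998)*(1972 + m) = (-5 + 4998)*(1972 - 1) = 4993*1971 = 9841203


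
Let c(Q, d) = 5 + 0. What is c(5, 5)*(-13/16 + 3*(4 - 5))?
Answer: -305/16 ≈ -19.063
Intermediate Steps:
c(Q, d) = 5
c(5, 5)*(-13/16 + 3*(4 - 5)) = 5*(-13/16 + 3*(4 - 5)) = 5*(-13*1/16 + 3*(-1)) = 5*(-13/16 - 3) = 5*(-61/16) = -305/16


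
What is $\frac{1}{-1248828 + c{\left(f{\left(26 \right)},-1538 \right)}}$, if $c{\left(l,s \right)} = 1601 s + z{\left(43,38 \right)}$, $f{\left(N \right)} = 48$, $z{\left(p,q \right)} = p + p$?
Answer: $- \frac{1}{3711080} \approx -2.6946 \cdot 10^{-7}$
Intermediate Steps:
$z{\left(p,q \right)} = 2 p$
$c{\left(l,s \right)} = 86 + 1601 s$ ($c{\left(l,s \right)} = 1601 s + 2 \cdot 43 = 1601 s + 86 = 86 + 1601 s$)
$\frac{1}{-1248828 + c{\left(f{\left(26 \right)},-1538 \right)}} = \frac{1}{-1248828 + \left(86 + 1601 \left(-1538\right)\right)} = \frac{1}{-1248828 + \left(86 - 2462338\right)} = \frac{1}{-1248828 - 2462252} = \frac{1}{-3711080} = - \frac{1}{3711080}$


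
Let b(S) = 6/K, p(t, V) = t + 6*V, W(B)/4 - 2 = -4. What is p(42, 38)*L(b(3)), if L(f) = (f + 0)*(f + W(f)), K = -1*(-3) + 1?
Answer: -5265/2 ≈ -2632.5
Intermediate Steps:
W(B) = -8 (W(B) = 8 + 4*(-4) = 8 - 16 = -8)
K = 4 (K = 3 + 1 = 4)
b(S) = 3/2 (b(S) = 6/4 = 6*(1/4) = 3/2)
L(f) = f*(-8 + f) (L(f) = (f + 0)*(f - 8) = f*(-8 + f))
p(42, 38)*L(b(3)) = (42 + 6*38)*(3*(-8 + 3/2)/2) = (42 + 228)*((3/2)*(-13/2)) = 270*(-39/4) = -5265/2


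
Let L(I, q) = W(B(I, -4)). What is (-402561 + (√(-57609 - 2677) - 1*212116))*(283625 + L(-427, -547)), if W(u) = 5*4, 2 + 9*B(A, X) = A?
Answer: -174350057665 + 283645*I*√60286 ≈ -1.7435e+11 + 6.9644e+7*I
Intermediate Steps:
B(A, X) = -2/9 + A/9
W(u) = 20
L(I, q) = 20
(-402561 + (√(-57609 - 2677) - 1*212116))*(283625 + L(-427, -547)) = (-402561 + (√(-57609 - 2677) - 1*212116))*(283625 + 20) = (-402561 + (√(-60286) - 212116))*283645 = (-402561 + (I*√60286 - 212116))*283645 = (-402561 + (-212116 + I*√60286))*283645 = (-614677 + I*√60286)*283645 = -174350057665 + 283645*I*√60286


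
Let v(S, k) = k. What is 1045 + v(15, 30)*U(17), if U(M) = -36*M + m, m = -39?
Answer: -18485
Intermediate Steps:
U(M) = -39 - 36*M (U(M) = -36*M - 39 = -39 - 36*M)
1045 + v(15, 30)*U(17) = 1045 + 30*(-39 - 36*17) = 1045 + 30*(-39 - 612) = 1045 + 30*(-651) = 1045 - 19530 = -18485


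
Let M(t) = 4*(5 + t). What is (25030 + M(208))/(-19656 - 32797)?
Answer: -25882/52453 ≈ -0.49343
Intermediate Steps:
M(t) = 20 + 4*t
(25030 + M(208))/(-19656 - 32797) = (25030 + (20 + 4*208))/(-19656 - 32797) = (25030 + (20 + 832))/(-52453) = (25030 + 852)*(-1/52453) = 25882*(-1/52453) = -25882/52453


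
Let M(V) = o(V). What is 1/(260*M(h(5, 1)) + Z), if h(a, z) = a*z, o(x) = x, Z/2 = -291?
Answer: 1/718 ≈ 0.0013928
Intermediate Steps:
Z = -582 (Z = 2*(-291) = -582)
M(V) = V
1/(260*M(h(5, 1)) + Z) = 1/(260*(5*1) - 582) = 1/(260*5 - 582) = 1/(1300 - 582) = 1/718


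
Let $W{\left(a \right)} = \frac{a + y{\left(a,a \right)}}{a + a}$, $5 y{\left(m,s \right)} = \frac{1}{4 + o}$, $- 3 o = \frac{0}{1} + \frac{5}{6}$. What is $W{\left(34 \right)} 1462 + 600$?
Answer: $\frac{446272}{335} \approx 1332.2$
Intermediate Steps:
$o = - \frac{5}{18}$ ($o = - \frac{\frac{0}{1} + \frac{5}{6}}{3} = - \frac{0 \cdot 1 + 5 \cdot \frac{1}{6}}{3} = - \frac{0 + \frac{5}{6}}{3} = \left(- \frac{1}{3}\right) \frac{5}{6} = - \frac{5}{18} \approx -0.27778$)
$y{\left(m,s \right)} = \frac{18}{335}$ ($y{\left(m,s \right)} = \frac{1}{5 \left(4 - \frac{5}{18}\right)} = \frac{1}{5 \cdot \frac{67}{18}} = \frac{1}{5} \cdot \frac{18}{67} = \frac{18}{335}$)
$W{\left(a \right)} = \frac{\frac{18}{335} + a}{2 a}$ ($W{\left(a \right)} = \frac{a + \frac{18}{335}}{a + a} = \frac{\frac{18}{335} + a}{2 a}$)
$W{\left(34 \right)} 1462 + 600 = \frac{18 + 335 \cdot 34}{670 \cdot 34} \cdot 1462 + 600 = \frac{1}{670} \cdot \frac{1}{34} \left(18 + 11390\right) 1462 + 600 = \frac{1}{670} \cdot \frac{1}{34} \cdot 11408 \cdot 1462 + 600 = \frac{2852}{5695} \cdot 1462 + 600 = \frac{245272}{335} + 600 = \frac{446272}{335}$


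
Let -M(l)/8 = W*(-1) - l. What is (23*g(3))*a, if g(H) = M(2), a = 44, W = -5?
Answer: -24288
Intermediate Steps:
M(l) = -40 + 8*l (M(l) = -8*(-5*(-1) - l) = -8*(5 - l) = -40 + 8*l)
g(H) = -24 (g(H) = -40 + 8*2 = -40 + 16 = -24)
(23*g(3))*a = (23*(-24))*44 = -552*44 = -24288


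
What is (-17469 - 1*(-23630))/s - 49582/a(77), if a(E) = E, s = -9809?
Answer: -486824235/755293 ≈ -644.55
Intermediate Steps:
(-17469 - 1*(-23630))/s - 49582/a(77) = (-17469 - 1*(-23630))/(-9809) - 49582/77 = (-17469 + 23630)*(-1/9809) - 49582*1/77 = 6161*(-1/9809) - 49582/77 = -6161/9809 - 49582/77 = -486824235/755293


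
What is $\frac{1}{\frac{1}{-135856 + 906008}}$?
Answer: $770152$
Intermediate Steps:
$\frac{1}{\frac{1}{-135856 + 906008}} = \frac{1}{\frac{1}{770152}} = 770152$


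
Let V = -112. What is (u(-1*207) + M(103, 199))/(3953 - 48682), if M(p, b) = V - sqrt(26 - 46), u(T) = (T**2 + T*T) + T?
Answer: -85379/44729 + 2*I*sqrt(5)/44729 ≈ -1.9088 + 9.9983e-5*I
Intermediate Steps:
u(T) = T + 2*T**2 (u(T) = (T**2 + T**2) + T = 2*T**2 + T = T + 2*T**2)
M(p, b) = -112 - 2*I*sqrt(5) (M(p, b) = -112 - sqrt(26 - 46) = -112 - sqrt(-20) = -112 - 2*I*sqrt(5))
(u(-1*207) + M(103, 199))/(3953 - 48682) = ((-1*207)*(1 + 2*(-1*207)) + (-112 - 2*I*sqrt(5)))/(3953 - 48682) = (-207*(1 + 2*(-207)) + (-112 - 2*I*sqrt(5)))/(-44729) = (-207*(1 - 414) + (-112 - 2*I*sqrt(5)))*(-1/44729) = (-207*(-413) + (-112 - 2*I*sqrt(5)))*(-1/44729) = (85491 + (-112 - 2*I*sqrt(5)))*(-1/44729) = (85379 - 2*I*sqrt(5))*(-1/44729) = -85379/44729 + 2*I*sqrt(5)/44729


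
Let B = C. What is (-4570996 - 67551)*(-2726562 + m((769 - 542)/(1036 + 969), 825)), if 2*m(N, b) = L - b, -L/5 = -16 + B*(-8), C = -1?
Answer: 25298213230223/2 ≈ 1.2649e+13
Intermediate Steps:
B = -1
L = 40 (L = -5*(-16 - 1*(-8)) = -5*(-16 + 8) = -5*(-8) = 40)
m(N, b) = 20 - b/2 (m(N, b) = (40 - b)/2 = 20 - b/2)
(-4570996 - 67551)*(-2726562 + m((769 - 542)/(1036 + 969), 825)) = (-4570996 - 67551)*(-2726562 + (20 - ½*825)) = -4638547*(-2726562 + (20 - 825/2)) = -4638547*(-2726562 - 785/2) = -4638547*(-5453909/2) = 25298213230223/2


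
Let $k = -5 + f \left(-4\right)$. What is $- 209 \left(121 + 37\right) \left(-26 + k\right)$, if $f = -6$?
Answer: $231154$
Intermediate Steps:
$k = 19$ ($k = -5 - -24 = -5 + 24 = 19$)
$- 209 \left(121 + 37\right) \left(-26 + k\right) = - 209 \left(121 + 37\right) \left(-26 + 19\right) = - 209 \cdot 158 \left(-7\right) = \left(-209\right) \left(-1106\right) = 231154$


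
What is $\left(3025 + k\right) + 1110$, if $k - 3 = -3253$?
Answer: $885$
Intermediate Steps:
$k = -3250$ ($k = 3 - 3253 = -3250$)
$\left(3025 + k\right) + 1110 = \left(3025 - 3250\right) + 1110 = -225 + 1110 = 885$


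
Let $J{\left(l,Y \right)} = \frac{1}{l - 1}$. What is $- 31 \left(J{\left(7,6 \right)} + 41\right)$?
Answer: $- \frac{7657}{6} \approx -1276.2$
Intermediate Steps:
$J{\left(l,Y \right)} = \frac{1}{-1 + l}$
$- 31 \left(J{\left(7,6 \right)} + 41\right) = - 31 \left(\frac{1}{-1 + 7} + 41\right) = - 31 \left(\frac{1}{6} + 41\right) = \left(-31\right) \frac{247}{6} = - \frac{7657}{6}$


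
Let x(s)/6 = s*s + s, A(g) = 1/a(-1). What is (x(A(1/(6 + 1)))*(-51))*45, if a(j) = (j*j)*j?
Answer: 0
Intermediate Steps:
a(j) = j**3 (a(j) = j**2*j = j**3)
A(g) = -1 (A(g) = 1/((-1)**3) = 1/(-1) = -1)
x(s) = 6*s + 6*s**2 (x(s) = 6*(s*s + s) = 6*(s**2 + s) = 6*(s + s**2) = 6*s + 6*s**2)
(x(A(1/(6 + 1)))*(-51))*45 = ((6*(-1)*(1 - 1))*(-51))*45 = ((6*(-1)*0)*(-51))*45 = (0*(-51))*45 = 0*45 = 0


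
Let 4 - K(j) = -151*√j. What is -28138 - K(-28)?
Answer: -28142 - 302*I*√7 ≈ -28142.0 - 799.02*I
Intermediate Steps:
K(j) = 4 + 151*√j (K(j) = 4 - (-151)*√j = 4 + 151*√j)
-28138 - K(-28) = -28138 - (4 + 151*√(-28)) = -28138 - (4 + 151*(2*I*√7)) = -28138 - (4 + 302*I*√7) = -28138 + (-4 - 302*I*√7) = -28142 - 302*I*√7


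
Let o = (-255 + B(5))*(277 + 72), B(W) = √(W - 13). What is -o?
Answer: 88995 - 698*I*√2 ≈ 88995.0 - 987.12*I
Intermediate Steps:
B(W) = √(-13 + W)
o = -88995 + 698*I*√2 (o = (-255 + √(-13 + 5))*(277 + 72) = (-255 + √(-8))*349 = (-255 + 2*I*√2)*349 = -88995 + 698*I*√2 ≈ -88995.0 + 987.12*I)
-o = -(-88995 + 698*I*√2) = 88995 - 698*I*√2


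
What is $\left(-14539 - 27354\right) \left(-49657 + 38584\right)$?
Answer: $463881189$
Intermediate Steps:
$\left(-14539 - 27354\right) \left(-49657 + 38584\right) = \left(-41893\right) \left(-11073\right) = 463881189$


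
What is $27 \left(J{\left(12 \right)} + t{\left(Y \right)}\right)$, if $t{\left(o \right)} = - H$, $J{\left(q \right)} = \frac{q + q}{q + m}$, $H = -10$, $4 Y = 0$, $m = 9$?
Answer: $\frac{2106}{7} \approx 300.86$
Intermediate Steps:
$Y = 0$ ($Y = \frac{1}{4} \cdot 0 = 0$)
$J{\left(q \right)} = \frac{2 q}{9 + q}$ ($J{\left(q \right)} = \frac{q + q}{q + 9} = \frac{2 q}{9 + q}$)
$t{\left(o \right)} = 10$ ($t{\left(o \right)} = \left(-1\right) \left(-10\right) = 10$)
$27 \left(J{\left(12 \right)} + t{\left(Y \right)}\right) = 27 \left(2 \cdot 12 \frac{1}{9 + 12} + 10\right) = 27 \left(2 \cdot 12 \cdot \frac{1}{21} + 10\right) = 27 \left(\frac{8}{7} + 10\right) = 27 \cdot \frac{78}{7} = \frac{2106}{7}$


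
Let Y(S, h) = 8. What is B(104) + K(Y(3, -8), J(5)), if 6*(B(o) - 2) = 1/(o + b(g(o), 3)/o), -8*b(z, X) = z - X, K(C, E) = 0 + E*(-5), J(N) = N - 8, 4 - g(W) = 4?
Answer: 4413497/259593 ≈ 17.002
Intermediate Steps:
g(W) = 0 (g(W) = 4 - 1*4 = 4 - 4 = 0)
J(N) = -8 + N
K(C, E) = -5*E (K(C, E) = 0 - 5*E = -5*E)
b(z, X) = -z/8 + X/8 (b(z, X) = -(z - X)/8 = -z/8 + X/8)
B(o) = 2 + 1/(6*(o + 3/(8*o))) (B(o) = 2 + 1/(6*(o + (-⅛*0 + (⅛)*3)/o)) = 2 + 1/(6*(o + (0 + 3/8)/o)) = 2 + 1/(6*(o + 3/(8*o))))
B(104) + K(Y(3, -8), J(5)) = 2*(9 + 2*104 + 24*104²)/(3*(3 + 8*104²)) - 5*(-8 + 5) = 2*(9 + 208 + 24*10816)/(3*(3 + 8*10816)) - 5*(-3) = 2*(9 + 208 + 259584)/(3*(3 + 86528)) + 15 = (⅔)*259801/86531 + 15 = (⅔)*(1/86531)*259801 + 15 = 519602/259593 + 15 = 4413497/259593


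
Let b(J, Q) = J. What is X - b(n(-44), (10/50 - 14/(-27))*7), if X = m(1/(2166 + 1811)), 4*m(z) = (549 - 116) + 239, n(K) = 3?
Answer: 165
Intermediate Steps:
m(z) = 168 (m(z) = ((549 - 116) + 239)/4 = (433 + 239)/4 = (¼)*672 = 168)
X = 168
X - b(n(-44), (10/50 - 14/(-27))*7) = 168 - 1*3 = 168 - 3 = 165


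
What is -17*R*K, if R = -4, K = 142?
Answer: 9656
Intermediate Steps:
-17*R*K = -(-68)*142 = -17*(-568) = 9656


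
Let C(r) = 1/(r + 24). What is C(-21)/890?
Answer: 1/2670 ≈ 0.00037453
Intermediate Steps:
C(r) = 1/(24 + r)
C(-21)/890 = 1/((24 - 21)*890) = (1/890)/3 = (⅓)*(1/890) = 1/2670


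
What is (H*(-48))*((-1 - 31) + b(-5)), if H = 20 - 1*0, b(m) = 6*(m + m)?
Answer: 88320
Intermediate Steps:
b(m) = 12*m (b(m) = 6*(2*m) = 12*m)
H = 20 (H = 20 + 0 = 20)
(H*(-48))*((-1 - 31) + b(-5)) = (20*(-48))*((-1 - 31) + 12*(-5)) = -960*(-32 - 60) = -960*(-92) = 88320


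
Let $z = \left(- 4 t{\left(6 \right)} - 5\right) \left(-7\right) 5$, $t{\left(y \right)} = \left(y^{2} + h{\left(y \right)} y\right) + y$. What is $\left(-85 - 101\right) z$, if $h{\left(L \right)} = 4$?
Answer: $-1751190$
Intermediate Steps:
$t{\left(y \right)} = y^{2} + 5 y$ ($t{\left(y \right)} = \left(y^{2} + 4 y\right) + y = y^{2} + 5 y$)
$z = 9415$ ($z = \left(- 4 \cdot 6 \left(5 + 6\right) - 5\right) \left(-7\right) 5 = \left(- 4 \cdot 6 \cdot 11 - 5\right) \left(-7\right) 5 = \left(\left(-4\right) 66 - 5\right) \left(-7\right) 5 = \left(-264 - 5\right) \left(-7\right) 5 = \left(-269\right) \left(-7\right) 5 = 1883 \cdot 5 = 9415$)
$\left(-85 - 101\right) z = \left(-85 - 101\right) 9415 = \left(-186\right) 9415 = -1751190$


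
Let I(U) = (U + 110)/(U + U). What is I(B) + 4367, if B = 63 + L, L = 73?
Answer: 594035/136 ≈ 4367.9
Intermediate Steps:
B = 136 (B = 63 + 73 = 136)
I(U) = (110 + U)/(2*U) (I(U) = (110 + U)/((2*U)) = (110 + U)*(1/(2*U)) = (110 + U)/(2*U))
I(B) + 4367 = (½)*(110 + 136)/136 + 4367 = (½)*(1/136)*246 + 4367 = 123/136 + 4367 = 594035/136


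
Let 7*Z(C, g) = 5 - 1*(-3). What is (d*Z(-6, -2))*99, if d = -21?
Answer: -2376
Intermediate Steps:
Z(C, g) = 8/7 (Z(C, g) = (5 - 1*(-3))/7 = (5 + 3)/7 = (⅐)*8 = 8/7)
(d*Z(-6, -2))*99 = -21*8/7*99 = -24*99 = -2376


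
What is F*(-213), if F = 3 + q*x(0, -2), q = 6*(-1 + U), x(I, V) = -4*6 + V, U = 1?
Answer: -639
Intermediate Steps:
x(I, V) = -24 + V
q = 0 (q = 6*(-1 + 1) = 6*0 = 0)
F = 3 (F = 3 + 0*(-24 - 2) = 3 + 0*(-26) = 3 + 0 = 3)
F*(-213) = 3*(-213) = -639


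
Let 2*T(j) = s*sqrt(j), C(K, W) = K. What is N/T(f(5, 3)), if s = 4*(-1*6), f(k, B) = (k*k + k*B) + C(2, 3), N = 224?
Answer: -4*sqrt(42)/9 ≈ -2.8803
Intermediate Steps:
f(k, B) = 2 + k**2 + B*k (f(k, B) = (k*k + k*B) + 2 = (k**2 + B*k) + 2 = 2 + k**2 + B*k)
s = -24 (s = 4*(-6) = -24)
T(j) = -12*sqrt(j) (T(j) = (-24*sqrt(j))/2 = -12*sqrt(j))
N/T(f(5, 3)) = 224/((-12*sqrt(2 + 5**2 + 3*5))) = 224/((-12*sqrt(2 + 25 + 15))) = 224/((-12*sqrt(42))) = 224*(-sqrt(42)/504) = -4*sqrt(42)/9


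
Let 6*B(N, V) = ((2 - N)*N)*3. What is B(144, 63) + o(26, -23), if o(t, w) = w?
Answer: -10247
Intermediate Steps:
B(N, V) = N*(2 - N)/2 (B(N, V) = (((2 - N)*N)*3)/6 = ((N*(2 - N))*3)/6 = (3*N*(2 - N))/6 = N*(2 - N)/2)
B(144, 63) + o(26, -23) = (½)*144*(2 - 1*144) - 23 = (½)*144*(2 - 144) - 23 = (½)*144*(-142) - 23 = -10224 - 23 = -10247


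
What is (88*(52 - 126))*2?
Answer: -13024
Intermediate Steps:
(88*(52 - 126))*2 = (88*(-74))*2 = -6512*2 = -13024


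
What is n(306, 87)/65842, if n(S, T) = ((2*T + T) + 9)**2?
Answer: 36450/32921 ≈ 1.1072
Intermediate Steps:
n(S, T) = (9 + 3*T)**2 (n(S, T) = (3*T + 9)**2 = (9 + 3*T)**2)
n(306, 87)/65842 = (9*(3 + 87)**2)/65842 = (9*90**2)*(1/65842) = (9*8100)*(1/65842) = 72900*(1/65842) = 36450/32921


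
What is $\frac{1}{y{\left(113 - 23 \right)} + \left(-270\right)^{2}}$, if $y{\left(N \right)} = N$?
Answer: $\frac{1}{72990} \approx 1.3701 \cdot 10^{-5}$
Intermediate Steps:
$\frac{1}{y{\left(113 - 23 \right)} + \left(-270\right)^{2}} = \frac{1}{\left(113 - 23\right) + \left(-270\right)^{2}} = \frac{1}{90 + 72900} = \frac{1}{72990}$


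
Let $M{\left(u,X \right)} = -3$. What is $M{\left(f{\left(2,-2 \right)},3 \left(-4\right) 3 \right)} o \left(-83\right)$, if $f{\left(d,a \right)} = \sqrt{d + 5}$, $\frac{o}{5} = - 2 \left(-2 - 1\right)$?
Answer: $7470$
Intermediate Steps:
$o = 30$ ($o = 5 \left(- 2 \left(-2 - 1\right)\right) = 5 \left(\left(-2\right) \left(-3\right)\right) = 5 \cdot 6 = 30$)
$f{\left(d,a \right)} = \sqrt{5 + d}$
$M{\left(f{\left(2,-2 \right)},3 \left(-4\right) 3 \right)} o \left(-83\right) = \left(-3\right) 30 \left(-83\right) = \left(-90\right) \left(-83\right) = 7470$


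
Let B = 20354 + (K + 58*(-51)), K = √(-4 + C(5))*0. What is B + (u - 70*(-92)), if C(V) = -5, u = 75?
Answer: 23911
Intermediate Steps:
K = 0 (K = √(-4 - 5)*0 = √(-9)*0 = (3*I)*0 = 0)
B = 17396 (B = 20354 + (0 + 58*(-51)) = 20354 + (0 - 2958) = 20354 - 2958 = 17396)
B + (u - 70*(-92)) = 17396 + (75 - 70*(-92)) = 17396 + (75 + 6440) = 17396 + 6515 = 23911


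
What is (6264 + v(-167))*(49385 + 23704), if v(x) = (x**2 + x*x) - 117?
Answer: 4526036325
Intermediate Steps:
v(x) = -117 + 2*x**2 (v(x) = (x**2 + x**2) - 117 = 2*x**2 - 117 = -117 + 2*x**2)
(6264 + v(-167))*(49385 + 23704) = (6264 + (-117 + 2*(-167)**2))*(49385 + 23704) = (6264 + (-117 + 2*27889))*73089 = (6264 + (-117 + 55778))*73089 = (6264 + 55661)*73089 = 61925*73089 = 4526036325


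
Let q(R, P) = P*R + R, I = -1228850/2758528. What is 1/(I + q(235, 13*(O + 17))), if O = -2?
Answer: 1379264/63528285415 ≈ 2.1711e-5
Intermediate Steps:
I = -614425/1379264 (I = -1228850*1/2758528 = -614425/1379264 ≈ -0.44547)
q(R, P) = R + P*R
1/(I + q(235, 13*(O + 17))) = 1/(-614425/1379264 + 235*(1 + 13*(-2 + 17))) = 1/(-614425/1379264 + 235*(1 + 13*15)) = 1/(-614425/1379264 + 235*(1 + 195)) = 1/(-614425/1379264 + 235*196) = 1/(-614425/1379264 + 46060) = 1/(63528285415/1379264) = 1379264/63528285415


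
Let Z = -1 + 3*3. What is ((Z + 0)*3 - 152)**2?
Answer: 16384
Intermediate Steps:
Z = 8 (Z = -1 + 9 = 8)
((Z + 0)*3 - 152)**2 = ((8 + 0)*3 - 152)**2 = (8*3 - 152)**2 = (24 - 152)**2 = (-128)**2 = 16384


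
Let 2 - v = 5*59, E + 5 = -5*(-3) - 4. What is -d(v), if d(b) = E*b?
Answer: 1758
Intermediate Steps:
E = 6 (E = -5 + (-5*(-3) - 4) = -5 + (15 - 4) = -5 + 11 = 6)
v = -293 (v = 2 - 5*59 = 2 - 1*295 = 2 - 295 = -293)
d(b) = 6*b
-d(v) = -6*(-293) = -1*(-1758) = 1758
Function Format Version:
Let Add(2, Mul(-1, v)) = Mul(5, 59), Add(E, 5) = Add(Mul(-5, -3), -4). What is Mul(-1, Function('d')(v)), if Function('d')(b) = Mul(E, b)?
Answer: 1758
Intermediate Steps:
E = 6 (E = Add(-5, Add(Mul(-5, -3), -4)) = Add(-5, Add(15, -4)) = Add(-5, 11) = 6)
v = -293 (v = Add(2, Mul(-1, Mul(5, 59))) = Add(2, Mul(-1, 295)) = Add(2, -295) = -293)
Function('d')(b) = Mul(6, b)
Mul(-1, Function('d')(v)) = Mul(-1, Mul(6, -293)) = Mul(-1, -1758) = 1758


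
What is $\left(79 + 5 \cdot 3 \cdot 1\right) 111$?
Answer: $10434$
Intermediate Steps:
$\left(79 + 5 \cdot 3 \cdot 1\right) 111 = \left(79 + 15 \cdot 1\right) 111 = \left(79 + 15\right) 111 = 94 \cdot 111 = 10434$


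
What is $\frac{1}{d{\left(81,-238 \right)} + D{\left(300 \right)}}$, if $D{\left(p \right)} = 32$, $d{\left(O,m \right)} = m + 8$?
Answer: $- \frac{1}{198} \approx -0.0050505$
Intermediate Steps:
$d{\left(O,m \right)} = 8 + m$
$\frac{1}{d{\left(81,-238 \right)} + D{\left(300 \right)}} = \frac{1}{\left(8 - 238\right) + 32} = \frac{1}{-230 + 32} = \frac{1}{-198} = - \frac{1}{198}$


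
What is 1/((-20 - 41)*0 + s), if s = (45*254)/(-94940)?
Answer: -9494/1143 ≈ -8.3062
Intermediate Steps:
s = -1143/9494 (s = 11430*(-1/94940) = -1143/9494 ≈ -0.12039)
1/((-20 - 41)*0 + s) = 1/((-20 - 41)*0 - 1143/9494) = 1/(-61*0 - 1143/9494) = 1/(0 - 1143/9494) = 1/(-1143/9494) = -9494/1143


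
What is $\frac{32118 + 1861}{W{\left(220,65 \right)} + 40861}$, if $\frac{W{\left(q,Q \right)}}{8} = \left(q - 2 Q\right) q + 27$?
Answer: $\frac{33979}{199477} \approx 0.17034$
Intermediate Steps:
$W{\left(q,Q \right)} = 216 + 8 q \left(q - 2 Q\right)$ ($W{\left(q,Q \right)} = 8 \left(\left(q - 2 Q\right) q + 27\right) = 8 \left(q \left(q - 2 Q\right) + 27\right) = 8 \left(27 + q \left(q - 2 Q\right)\right) = 216 + 8 q \left(q - 2 Q\right)$)
$\frac{32118 + 1861}{W{\left(220,65 \right)} + 40861} = \frac{32118 + 1861}{\left(216 + 8 \cdot 220^{2} - 1040 \cdot 220\right) + 40861} = \frac{33979}{\left(216 + 8 \cdot 48400 - 228800\right) + 40861} = \frac{33979}{\left(216 + 387200 - 228800\right) + 40861} = \frac{33979}{158616 + 40861} = \frac{33979}{199477}$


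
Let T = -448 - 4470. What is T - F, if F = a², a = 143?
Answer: -25367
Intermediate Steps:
T = -4918
F = 20449 (F = 143² = 20449)
T - F = -4918 - 1*20449 = -4918 - 20449 = -25367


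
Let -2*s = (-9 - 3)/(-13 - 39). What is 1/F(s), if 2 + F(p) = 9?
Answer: ⅐ ≈ 0.14286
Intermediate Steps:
s = -3/26 (s = -(-9 - 3)/(2*(-13 - 39)) = -(-6)/(-52) = -(-6)*(-1)/52 = -½*3/13 = -3/26 ≈ -0.11538)
F(p) = 7 (F(p) = -2 + 9 = 7)
1/F(s) = 1/7 = ⅐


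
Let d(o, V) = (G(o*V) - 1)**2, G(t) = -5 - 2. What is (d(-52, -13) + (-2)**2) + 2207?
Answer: 2275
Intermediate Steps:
G(t) = -7
d(o, V) = 64 (d(o, V) = (-7 - 1)**2 = (-8)**2 = 64)
(d(-52, -13) + (-2)**2) + 2207 = (64 + (-2)**2) + 2207 = (64 + 4) + 2207 = 68 + 2207 = 2275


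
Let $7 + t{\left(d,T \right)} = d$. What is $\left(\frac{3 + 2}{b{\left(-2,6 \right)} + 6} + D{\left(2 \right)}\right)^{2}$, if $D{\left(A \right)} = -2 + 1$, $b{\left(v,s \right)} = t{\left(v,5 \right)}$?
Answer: $\frac{64}{9} \approx 7.1111$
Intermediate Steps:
$t{\left(d,T \right)} = -7 + d$
$b{\left(v,s \right)} = -7 + v$
$D{\left(A \right)} = -1$
$\left(\frac{3 + 2}{b{\left(-2,6 \right)} + 6} + D{\left(2 \right)}\right)^{2} = \left(\frac{3 + 2}{\left(-7 - 2\right) + 6} - 1\right)^{2} = \left(\frac{5}{-9 + 6} - 1\right)^{2} = \left(\frac{5}{-3} - 1\right)^{2} = \left(5 \left(- \frac{1}{3}\right) - 1\right)^{2} = \left(- \frac{5}{3} - 1\right)^{2} = \left(- \frac{8}{3}\right)^{2} = \frac{64}{9}$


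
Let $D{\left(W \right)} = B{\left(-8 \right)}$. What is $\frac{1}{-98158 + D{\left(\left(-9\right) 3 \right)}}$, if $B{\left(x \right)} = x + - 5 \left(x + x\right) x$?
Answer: $- \frac{1}{98806} \approx -1.0121 \cdot 10^{-5}$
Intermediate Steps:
$B{\left(x \right)} = x - 10 x^{2}$ ($B{\left(x \right)} = x + - 5 \cdot 2 x x = x + - 10 x x = x - 10 x^{2}$)
$D{\left(W \right)} = -648$ ($D{\left(W \right)} = - 8 \left(1 - -80\right) = - 8 \left(1 + 80\right) = \left(-8\right) 81 = -648$)
$\frac{1}{-98158 + D{\left(\left(-9\right) 3 \right)}} = \frac{1}{-98158 - 648} = \frac{1}{-98806} = - \frac{1}{98806}$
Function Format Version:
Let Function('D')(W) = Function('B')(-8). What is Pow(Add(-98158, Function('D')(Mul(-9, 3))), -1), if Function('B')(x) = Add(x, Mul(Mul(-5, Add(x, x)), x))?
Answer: Rational(-1, 98806) ≈ -1.0121e-5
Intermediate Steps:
Function('B')(x) = Add(x, Mul(-10, Pow(x, 2))) (Function('B')(x) = Add(x, Mul(Mul(-5, Mul(2, x)), x)) = Add(x, Mul(Mul(-10, x), x)) = Add(x, Mul(-10, Pow(x, 2))))
Function('D')(W) = -648 (Function('D')(W) = Mul(-8, Add(1, Mul(-10, -8))) = Mul(-8, Add(1, 80)) = Mul(-8, 81) = -648)
Pow(Add(-98158, Function('D')(Mul(-9, 3))), -1) = Pow(Add(-98158, -648), -1) = Pow(-98806, -1) = Rational(-1, 98806)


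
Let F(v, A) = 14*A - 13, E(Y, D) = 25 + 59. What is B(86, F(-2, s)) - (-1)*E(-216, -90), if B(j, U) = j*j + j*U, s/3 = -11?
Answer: -33370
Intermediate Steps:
s = -33 (s = 3*(-11) = -33)
E(Y, D) = 84
F(v, A) = -13 + 14*A
B(j, U) = j² + U*j
B(86, F(-2, s)) - (-1)*E(-216, -90) = 86*((-13 + 14*(-33)) + 86) - (-1)*84 = 86*((-13 - 462) + 86) - 1*(-84) = 86*(-475 + 86) + 84 = 86*(-389) + 84 = -33454 + 84 = -33370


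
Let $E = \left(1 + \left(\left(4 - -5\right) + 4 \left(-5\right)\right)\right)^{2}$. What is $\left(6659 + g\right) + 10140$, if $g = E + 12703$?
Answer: $29602$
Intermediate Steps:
$E = 100$ ($E = \left(1 + \left(\left(4 + 5\right) - 20\right)\right)^{2} = \left(1 + \left(9 - 20\right)\right)^{2} = \left(1 - 11\right)^{2} = \left(-10\right)^{2} = 100$)
$g = 12803$ ($g = 100 + 12703 = 12803$)
$\left(6659 + g\right) + 10140 = \left(6659 + 12803\right) + 10140 = 19462 + 10140 = 29602$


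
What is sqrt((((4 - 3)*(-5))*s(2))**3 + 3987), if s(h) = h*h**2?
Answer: I*sqrt(60013) ≈ 244.98*I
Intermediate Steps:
s(h) = h**3
sqrt((((4 - 3)*(-5))*s(2))**3 + 3987) = sqrt((((4 - 3)*(-5))*2**3)**3 + 3987) = sqrt(((1*(-5))*8)**3 + 3987) = sqrt((-5*8)**3 + 3987) = sqrt((-40)**3 + 3987) = sqrt(-64000 + 3987) = sqrt(-60013) = I*sqrt(60013)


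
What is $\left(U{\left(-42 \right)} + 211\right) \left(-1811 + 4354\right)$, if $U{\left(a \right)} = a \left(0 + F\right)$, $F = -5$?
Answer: $1070603$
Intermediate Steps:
$U{\left(a \right)} = - 5 a$ ($U{\left(a \right)} = a \left(0 - 5\right) = a \left(-5\right) = - 5 a$)
$\left(U{\left(-42 \right)} + 211\right) \left(-1811 + 4354\right) = \left(\left(-5\right) \left(-42\right) + 211\right) \left(-1811 + 4354\right) = \left(210 + 211\right) 2543 = 421 \cdot 2543 = 1070603$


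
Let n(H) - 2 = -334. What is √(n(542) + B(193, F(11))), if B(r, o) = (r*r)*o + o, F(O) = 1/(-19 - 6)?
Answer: I*√1822 ≈ 42.685*I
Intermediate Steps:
F(O) = -1/25 (F(O) = 1/(-25) = -1/25)
B(r, o) = o + o*r² (B(r, o) = r²*o + o = o*r² + o = o + o*r²)
n(H) = -332 (n(H) = 2 - 334 = -332)
√(n(542) + B(193, F(11))) = √(-332 - (1 + 193²)/25) = √(-332 - (1 + 37249)/25) = √(-332 - 1/25*37250) = √(-332 - 1490) = √(-1822) = I*√1822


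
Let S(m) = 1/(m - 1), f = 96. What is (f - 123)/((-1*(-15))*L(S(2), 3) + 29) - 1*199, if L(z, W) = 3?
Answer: -14753/74 ≈ -199.36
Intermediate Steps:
S(m) = 1/(-1 + m)
(f - 123)/((-1*(-15))*L(S(2), 3) + 29) - 1*199 = (96 - 123)/(-1*(-15)*3 + 29) - 1*199 = -27/(15*3 + 29) - 199 = -27/(45 + 29) - 199 = -27/74 - 199 = -14753/74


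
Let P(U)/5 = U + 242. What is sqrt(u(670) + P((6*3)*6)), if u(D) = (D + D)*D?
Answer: 15*sqrt(3998) ≈ 948.45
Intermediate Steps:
P(U) = 1210 + 5*U (P(U) = 5*(U + 242) = 5*(242 + U) = 1210 + 5*U)
u(D) = 2*D**2 (u(D) = (2*D)*D = 2*D**2)
sqrt(u(670) + P((6*3)*6)) = sqrt(2*670**2 + (1210 + 5*((6*3)*6))) = sqrt(2*448900 + (1210 + 5*(18*6))) = sqrt(897800 + (1210 + 5*108)) = sqrt(897800 + (1210 + 540)) = sqrt(897800 + 1750) = sqrt(899550) = 15*sqrt(3998)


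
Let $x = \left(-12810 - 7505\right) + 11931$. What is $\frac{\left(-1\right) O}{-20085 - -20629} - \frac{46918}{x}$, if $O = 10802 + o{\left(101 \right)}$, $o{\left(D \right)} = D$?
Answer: $- \frac{514745}{35632} \approx -14.446$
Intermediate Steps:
$x = -8384$ ($x = -20315 + 11931 = -8384$)
$O = 10903$ ($O = 10802 + 101 = 10903$)
$\frac{\left(-1\right) O}{-20085 - -20629} - \frac{46918}{x} = \frac{\left(-1\right) 10903}{-20085 - -20629} - \frac{46918}{-8384} = - \frac{10903}{-20085 + 20629} - - \frac{23459}{4192} = - \frac{10903}{544} + \frac{23459}{4192} = - \frac{514745}{35632}$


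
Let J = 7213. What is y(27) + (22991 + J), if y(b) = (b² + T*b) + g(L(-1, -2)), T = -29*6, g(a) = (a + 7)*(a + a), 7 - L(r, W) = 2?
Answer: 26355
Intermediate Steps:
L(r, W) = 5 (L(r, W) = 7 - 1*2 = 7 - 2 = 5)
g(a) = 2*a*(7 + a) (g(a) = (7 + a)*(2*a) = 2*a*(7 + a))
T = -174
y(b) = 120 + b² - 174*b (y(b) = (b² - 174*b) + 2*5*(7 + 5) = (b² - 174*b) + 2*5*12 = (b² - 174*b) + 120 = 120 + b² - 174*b)
y(27) + (22991 + J) = (120 + 27² - 174*27) + (22991 + 7213) = (120 + 729 - 4698) + 30204 = -3849 + 30204 = 26355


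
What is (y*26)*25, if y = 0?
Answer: 0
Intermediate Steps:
(y*26)*25 = (0*26)*25 = 0*25 = 0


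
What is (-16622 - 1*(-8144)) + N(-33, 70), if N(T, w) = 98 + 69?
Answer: -8311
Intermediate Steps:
N(T, w) = 167
(-16622 - 1*(-8144)) + N(-33, 70) = (-16622 - 1*(-8144)) + 167 = (-16622 + 8144) + 167 = -8478 + 167 = -8311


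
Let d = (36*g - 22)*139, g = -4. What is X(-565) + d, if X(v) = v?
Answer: -23639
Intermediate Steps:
d = -23074 (d = (36*(-4) - 22)*139 = (-144 - 22)*139 = -166*139 = -23074)
X(-565) + d = -565 - 23074 = -23639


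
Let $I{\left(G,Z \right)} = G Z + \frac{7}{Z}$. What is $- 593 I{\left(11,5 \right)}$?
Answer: $- \frac{167226}{5} \approx -33445.0$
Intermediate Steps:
$I{\left(G,Z \right)} = \frac{7}{Z} + G Z$
$- 593 I{\left(11,5 \right)} = - 593 \left(\frac{7}{5} + 11 \cdot 5\right) = - 593 \left(7 \cdot \frac{1}{5} + 55\right) = - 593 \left(\frac{7}{5} + 55\right) = \left(-593\right) \frac{282}{5} = - \frac{167226}{5}$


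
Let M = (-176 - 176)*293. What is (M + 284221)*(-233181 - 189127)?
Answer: -76473644180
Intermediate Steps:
M = -103136 (M = -352*293 = -103136)
(M + 284221)*(-233181 - 189127) = (-103136 + 284221)*(-233181 - 189127) = 181085*(-422308) = -76473644180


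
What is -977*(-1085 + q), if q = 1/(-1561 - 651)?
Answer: 2344820517/2212 ≈ 1.0600e+6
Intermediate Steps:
q = -1/2212 (q = 1/(-2212) = -1/2212 ≈ -0.00045208)
-977*(-1085 + q) = -977*(-1085 - 1/2212) = -977*(-2400021/2212) = 2344820517/2212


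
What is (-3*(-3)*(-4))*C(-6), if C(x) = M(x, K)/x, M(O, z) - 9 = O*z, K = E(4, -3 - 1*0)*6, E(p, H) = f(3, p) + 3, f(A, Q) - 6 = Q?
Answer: -2754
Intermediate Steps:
f(A, Q) = 6 + Q
E(p, H) = 9 + p (E(p, H) = (6 + p) + 3 = 9 + p)
K = 78 (K = (9 + 4)*6 = 13*6 = 78)
M(O, z) = 9 + O*z
C(x) = (9 + 78*x)/x (C(x) = (9 + x*78)/x = (9 + 78*x)/x)
(-3*(-3)*(-4))*C(-6) = (-3*(-3)*(-4))*(78 + 9/(-6)) = (9*(-4))*(78 + 9*(-⅙)) = -36*(78 - 3/2) = -36*153/2 = -2754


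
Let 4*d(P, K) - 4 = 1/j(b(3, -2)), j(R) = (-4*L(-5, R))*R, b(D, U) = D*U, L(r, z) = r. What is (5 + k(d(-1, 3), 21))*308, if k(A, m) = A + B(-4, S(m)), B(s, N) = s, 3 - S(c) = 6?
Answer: 73843/120 ≈ 615.36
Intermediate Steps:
S(c) = -3 (S(c) = 3 - 1*6 = 3 - 6 = -3)
j(R) = 20*R (j(R) = (-4*(-5))*R = 20*R)
d(P, K) = 479/480 (d(P, K) = 1 + 1/(4*((20*(3*(-2))))) = 1 + 1/(4*((20*(-6)))) = 1 + (¼)/(-120) = 1 + (¼)*(-1/120) = 1 - 1/480 = 479/480)
k(A, m) = -4 + A (k(A, m) = A - 4 = -4 + A)
(5 + k(d(-1, 3), 21))*308 = (5 + (-4 + 479/480))*308 = (5 - 1441/480)*308 = (959/480)*308 = 73843/120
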